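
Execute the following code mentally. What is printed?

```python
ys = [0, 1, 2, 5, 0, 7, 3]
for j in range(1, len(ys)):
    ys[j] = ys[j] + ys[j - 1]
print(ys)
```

[0, 1, 3, 8, 8, 15, 18]

j=1: ys[1] = 1+0 = 1 → [0, 1, 2, 5, 0, 7, 3]
j=2: ys[2] = 2+1 = 3 → [0, 1, 3, 5, 0, 7, 3]
j=3: ys[3] = 5+3 = 8 → [0, 1, 3, 8, 0, 7, 3]
j=4: ys[4] = 0+8 = 8 → [0, 1, 3, 8, 8, 7, 3]
j=5: ys[5] = 7+8 = 15 → [0, 1, 3, 8, 8, 15, 3]
j=6: ys[6] = 3+15 = 18 → [0, 1, 3, 8, 8, 15, 18]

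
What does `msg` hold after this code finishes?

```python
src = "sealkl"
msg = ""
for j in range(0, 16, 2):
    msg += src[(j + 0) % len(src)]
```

j=0: add src[0]='s' → 's'
j=2: add src[2]='a' → 'sa'
j=4: add src[4]='k' → 'sak'
j=6: add src[0]='s' → 'saks'
j=8: add src[2]='a' → 'saksa'
j=10: add src[4]='k' → 'saksak'
j=12: add src[0]='s' → 'saksaks'
j=14: add src[2]='a' → 'saksaksa'

'saksaksa'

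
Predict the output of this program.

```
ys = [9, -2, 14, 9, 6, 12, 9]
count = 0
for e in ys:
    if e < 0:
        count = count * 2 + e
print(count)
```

e=9: not <0
e=-2: <0, count = 0*2+(-2) = -2
e=14: not <0
e=9: not <0
e=6: not <0
e=12: not <0
e=9: not <0

-2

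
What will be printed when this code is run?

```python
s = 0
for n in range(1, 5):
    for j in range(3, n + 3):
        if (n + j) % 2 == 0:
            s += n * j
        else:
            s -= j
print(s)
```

60

n=1,j=3: even sum, s = 0+3 = 3
n=2,j=3: odd sum, s = 3-3 = 0
n=2,j=4: even sum, s = 0+8 = 8
n=3,j=3: even sum, s = 8+9 = 17
n=3,j=4: odd sum, s = 17-4 = 13
n=3,j=5: even sum, s = 13+15 = 28
n=4,j=3: odd sum, s = 28-3 = 25
n=4,j=4: even sum, s = 25+16 = 41
n=4,j=5: odd sum, s = 41-5 = 36
n=4,j=6: even sum, s = 36+24 = 60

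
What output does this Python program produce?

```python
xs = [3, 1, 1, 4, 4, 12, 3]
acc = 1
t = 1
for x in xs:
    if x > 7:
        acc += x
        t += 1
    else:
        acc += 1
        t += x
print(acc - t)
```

1

x=3: not >7, acc = 1+1 = 2; t=4
x=1: not >7, acc = 2+1 = 3; t=5
x=1: not >7, acc = 3+1 = 4; t=6
x=4: not >7, acc = 4+1 = 5; t=10
x=4: not >7, acc = 5+1 = 6; t=14
x=12: >7, acc = 6+12 = 18; t=15
x=3: not >7, acc = 18+1 = 19; t=18
acc-t = 19-18 = 1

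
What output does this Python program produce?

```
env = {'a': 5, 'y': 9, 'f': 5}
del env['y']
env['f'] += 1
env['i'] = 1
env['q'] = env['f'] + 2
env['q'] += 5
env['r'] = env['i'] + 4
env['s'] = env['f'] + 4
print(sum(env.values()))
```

40

del 'y' → {'a': 5, 'f': 5}
env['f'] = 5+1 = 6 → {'a': 5, 'f': 6}
env['i'] = 1 → {'a': 5, 'f': 6, 'i': 1}
env['q'] = env['f']+2 = 8 → {'a': 5, 'f': 6, 'i': 1, 'q': 8}
env['q'] = 8+5 = 13 → {'a': 5, 'f': 6, 'i': 1, 'q': 13}
env['r'] = env['i']+4 = 5 → {'a': 5, 'f': 6, 'i': 1, 'q': 13, 'r': 5}
env['s'] = env['f']+4 = 10 → {'a': 5, 'f': 6, 'i': 1, 'q': 13, 'r': 5, 's': 10}
sum of values = 40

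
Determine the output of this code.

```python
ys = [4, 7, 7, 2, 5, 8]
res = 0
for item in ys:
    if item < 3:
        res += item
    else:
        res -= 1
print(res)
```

item=4: not <3, res = 0-1 = -1
item=7: not <3, res = (-1)-1 = -2
item=7: not <3, res = (-2)-1 = -3
item=2: <3, res = (-3)+2 = -1
item=5: not <3, res = (-1)-1 = -2
item=8: not <3, res = (-2)-1 = -3

-3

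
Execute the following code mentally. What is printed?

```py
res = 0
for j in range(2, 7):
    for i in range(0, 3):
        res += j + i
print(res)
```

75

j=2,i=0: res = 0+2 = 2
j=2,i=1: res = 2+3 = 5
j=2,i=2: res = 5+4 = 9
j=3,i=0: res = 9+3 = 12
j=3,i=1: res = 12+4 = 16
j=3,i=2: res = 16+5 = 21
j=4,i=0: res = 21+4 = 25
j=4,i=1: res = 25+5 = 30
j=4,i=2: res = 30+6 = 36
j=5,i=0: res = 36+5 = 41
j=5,i=1: res = 41+6 = 47
j=5,i=2: res = 47+7 = 54
j=6,i=0: res = 54+6 = 60
j=6,i=1: res = 60+7 = 67
j=6,i=2: res = 67+8 = 75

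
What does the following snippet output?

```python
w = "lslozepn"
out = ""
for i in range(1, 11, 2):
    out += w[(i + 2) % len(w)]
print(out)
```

i=1: add w[3]='o' → 'o'
i=3: add w[5]='e' → 'oe'
i=5: add w[7]='n' → 'oen'
i=7: add w[1]='s' → 'oens'
i=9: add w[3]='o' → 'oenso'

oenso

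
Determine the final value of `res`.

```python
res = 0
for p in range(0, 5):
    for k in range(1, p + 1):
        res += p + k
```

50

p=1,k=1: res = 0+2 = 2
p=2,k=1: res = 2+3 = 5
p=2,k=2: res = 5+4 = 9
p=3,k=1: res = 9+4 = 13
p=3,k=2: res = 13+5 = 18
p=3,k=3: res = 18+6 = 24
p=4,k=1: res = 24+5 = 29
p=4,k=2: res = 29+6 = 35
p=4,k=3: res = 35+7 = 42
p=4,k=4: res = 42+8 = 50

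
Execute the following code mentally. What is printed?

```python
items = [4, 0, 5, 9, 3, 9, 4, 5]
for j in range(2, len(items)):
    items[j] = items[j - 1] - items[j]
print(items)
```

j=2: items[2] = 0-5 = -5 → [4, 0, -5, 9, 3, 9, 4, 5]
j=3: items[3] = (-5)-9 = -14 → [4, 0, -5, -14, 3, 9, 4, 5]
j=4: items[4] = (-14)-3 = -17 → [4, 0, -5, -14, -17, 9, 4, 5]
j=5: items[5] = (-17)-9 = -26 → [4, 0, -5, -14, -17, -26, 4, 5]
j=6: items[6] = (-26)-4 = -30 → [4, 0, -5, -14, -17, -26, -30, 5]
j=7: items[7] = (-30)-5 = -35 → [4, 0, -5, -14, -17, -26, -30, -35]

[4, 0, -5, -14, -17, -26, -30, -35]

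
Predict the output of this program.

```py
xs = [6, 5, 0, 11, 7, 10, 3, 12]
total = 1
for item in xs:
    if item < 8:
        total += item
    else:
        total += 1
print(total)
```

item=6: <8, total = 1+6 = 7
item=5: <8, total = 7+5 = 12
item=0: <8, total = 12+0 = 12
item=11: not <8, total = 12+1 = 13
item=7: <8, total = 13+7 = 20
item=10: not <8, total = 20+1 = 21
item=3: <8, total = 21+3 = 24
item=12: not <8, total = 24+1 = 25

25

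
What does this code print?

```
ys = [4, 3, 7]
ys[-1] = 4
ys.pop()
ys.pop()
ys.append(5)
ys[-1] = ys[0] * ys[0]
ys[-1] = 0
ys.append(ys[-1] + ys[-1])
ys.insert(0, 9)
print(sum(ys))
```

ys[-1] = 4 → [4, 3, 4]
pop() removes 4 → [4, 3]
pop() removes 3 → [4]
append 5 → [4, 5]
ys[-1] = ys[0]*ys[0] = 4*4 = 16 → [4, 16]
ys[-1] = 0 → [4, 0]
append ys[-1]+ys[-1] = 0+0 = 0 → [4, 0, 0]
insert 9 at 0 → [9, 4, 0, 0]
sum = 13

13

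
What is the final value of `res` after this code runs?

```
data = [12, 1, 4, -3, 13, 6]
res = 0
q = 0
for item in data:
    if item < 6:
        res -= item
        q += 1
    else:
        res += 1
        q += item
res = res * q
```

34

item=12: not <6, res = 0+1 = 1; q=12
item=1: <6, res = 1-1 = 0; q=13
item=4: <6, res = 0-4 = -4; q=14
item=-3: <6, res = (-4)-(-3) = -1; q=15
item=13: not <6, res = (-1)+1 = 0; q=28
item=6: not <6, res = 0+1 = 1; q=34
res*q = 1*34 = 34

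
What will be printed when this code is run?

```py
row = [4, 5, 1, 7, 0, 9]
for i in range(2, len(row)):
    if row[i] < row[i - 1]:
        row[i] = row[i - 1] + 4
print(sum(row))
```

69

i=2: 1<5, row[2] = 5+4 = 9 → [4, 5, 9, 7, 0, 9]
i=3: 7<9, row[3] = 9+4 = 13 → [4, 5, 9, 13, 0, 9]
i=4: 0<13, row[4] = 13+4 = 17 → [4, 5, 9, 13, 17, 9]
i=5: 9<17, row[5] = 17+4 = 21 → [4, 5, 9, 13, 17, 21]
sum = 69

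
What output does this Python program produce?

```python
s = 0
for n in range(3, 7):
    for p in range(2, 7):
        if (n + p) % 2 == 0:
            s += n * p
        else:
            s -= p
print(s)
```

n=3,p=2: odd sum, s = 0-2 = -2
n=3,p=3: even sum, s = (-2)+9 = 7
n=3,p=4: odd sum, s = 7-4 = 3
n=3,p=5: even sum, s = 3+15 = 18
n=3,p=6: odd sum, s = 18-6 = 12
n=4,p=2: even sum, s = 12+8 = 20
n=4,p=3: odd sum, s = 20-3 = 17
n=4,p=4: even sum, s = 17+16 = 33
n=4,p=5: odd sum, s = 33-5 = 28
n=4,p=6: even sum, s = 28+24 = 52
n=5,p=2: odd sum, s = 52-2 = 50
n=5,p=3: even sum, s = 50+15 = 65
n=5,p=4: odd sum, s = 65-4 = 61
n=5,p=5: even sum, s = 61+25 = 86
n=5,p=6: odd sum, s = 86-6 = 80
n=6,p=2: even sum, s = 80+12 = 92
n=6,p=3: odd sum, s = 92-3 = 89
n=6,p=4: even sum, s = 89+24 = 113
n=6,p=5: odd sum, s = 113-5 = 108
n=6,p=6: even sum, s = 108+36 = 144

144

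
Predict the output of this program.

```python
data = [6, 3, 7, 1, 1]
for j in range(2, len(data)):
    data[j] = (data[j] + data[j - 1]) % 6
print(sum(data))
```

j=2: data[2] = (7+3)%6 = 4 → [6, 3, 4, 1, 1]
j=3: data[3] = (1+4)%6 = 5 → [6, 3, 4, 5, 1]
j=4: data[4] = (1+5)%6 = 0 → [6, 3, 4, 5, 0]
sum = 18

18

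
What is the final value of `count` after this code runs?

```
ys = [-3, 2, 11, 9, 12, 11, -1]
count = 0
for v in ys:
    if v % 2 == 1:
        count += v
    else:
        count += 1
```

29

v=-3: odd, count = 0+(-3) = -3
v=2: not odd, count = (-3)+1 = -2
v=11: odd, count = (-2)+11 = 9
v=9: odd, count = 9+9 = 18
v=12: not odd, count = 18+1 = 19
v=11: odd, count = 19+11 = 30
v=-1: odd, count = 30+(-1) = 29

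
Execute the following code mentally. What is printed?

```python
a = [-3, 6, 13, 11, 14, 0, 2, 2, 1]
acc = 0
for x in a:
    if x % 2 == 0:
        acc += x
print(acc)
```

x=-3: not even
x=6: even, acc = 0+6 = 6
x=13: not even
x=11: not even
x=14: even, acc = 6+14 = 20
x=0: even, acc = 20+0 = 20
x=2: even, acc = 20+2 = 22
x=2: even, acc = 22+2 = 24
x=1: not even

24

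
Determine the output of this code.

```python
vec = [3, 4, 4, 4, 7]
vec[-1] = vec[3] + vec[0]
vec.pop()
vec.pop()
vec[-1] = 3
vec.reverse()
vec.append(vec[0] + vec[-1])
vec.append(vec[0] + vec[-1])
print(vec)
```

vec[-1] = vec[3]+vec[0] = 4+3 = 7 → [3, 4, 4, 4, 7]
pop() removes 7 → [3, 4, 4, 4]
pop() removes 4 → [3, 4, 4]
vec[-1] = 3 → [3, 4, 3]
reverse → [3, 4, 3]
append vec[0]+vec[-1] = 3+3 = 6 → [3, 4, 3, 6]
append vec[0]+vec[-1] = 3+6 = 9 → [3, 4, 3, 6, 9]

[3, 4, 3, 6, 9]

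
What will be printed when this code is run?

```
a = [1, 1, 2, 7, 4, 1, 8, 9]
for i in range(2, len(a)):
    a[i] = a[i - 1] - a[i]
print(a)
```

[1, 1, -1, -8, -12, -13, -21, -30]

i=2: a[2] = 1-2 = -1 → [1, 1, -1, 7, 4, 1, 8, 9]
i=3: a[3] = (-1)-7 = -8 → [1, 1, -1, -8, 4, 1, 8, 9]
i=4: a[4] = (-8)-4 = -12 → [1, 1, -1, -8, -12, 1, 8, 9]
i=5: a[5] = (-12)-1 = -13 → [1, 1, -1, -8, -12, -13, 8, 9]
i=6: a[6] = (-13)-8 = -21 → [1, 1, -1, -8, -12, -13, -21, 9]
i=7: a[7] = (-21)-9 = -30 → [1, 1, -1, -8, -12, -13, -21, -30]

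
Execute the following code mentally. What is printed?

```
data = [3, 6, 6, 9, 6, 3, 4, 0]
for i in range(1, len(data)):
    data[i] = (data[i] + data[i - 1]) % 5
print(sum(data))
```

18

i=1: data[1] = (6+3)%5 = 4 → [3, 4, 6, 9, 6, 3, 4, 0]
i=2: data[2] = (6+4)%5 = 0 → [3, 4, 0, 9, 6, 3, 4, 0]
i=3: data[3] = (9+0)%5 = 4 → [3, 4, 0, 4, 6, 3, 4, 0]
i=4: data[4] = (6+4)%5 = 0 → [3, 4, 0, 4, 0, 3, 4, 0]
i=5: data[5] = (3+0)%5 = 3 → [3, 4, 0, 4, 0, 3, 4, 0]
i=6: data[6] = (4+3)%5 = 2 → [3, 4, 0, 4, 0, 3, 2, 0]
i=7: data[7] = (0+2)%5 = 2 → [3, 4, 0, 4, 0, 3, 2, 2]
sum = 18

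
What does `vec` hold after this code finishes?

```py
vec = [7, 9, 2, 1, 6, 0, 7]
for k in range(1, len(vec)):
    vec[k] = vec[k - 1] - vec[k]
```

k=1: vec[1] = 7-9 = -2 → [7, -2, 2, 1, 6, 0, 7]
k=2: vec[2] = (-2)-2 = -4 → [7, -2, -4, 1, 6, 0, 7]
k=3: vec[3] = (-4)-1 = -5 → [7, -2, -4, -5, 6, 0, 7]
k=4: vec[4] = (-5)-6 = -11 → [7, -2, -4, -5, -11, 0, 7]
k=5: vec[5] = (-11)-0 = -11 → [7, -2, -4, -5, -11, -11, 7]
k=6: vec[6] = (-11)-7 = -18 → [7, -2, -4, -5, -11, -11, -18]

[7, -2, -4, -5, -11, -11, -18]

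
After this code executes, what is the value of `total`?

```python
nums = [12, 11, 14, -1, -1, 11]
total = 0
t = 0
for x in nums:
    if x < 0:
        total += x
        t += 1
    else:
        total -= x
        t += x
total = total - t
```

x=12: not <0, total = 0-12 = -12; t=12
x=11: not <0, total = (-12)-11 = -23; t=23
x=14: not <0, total = (-23)-14 = -37; t=37
x=-1: <0, total = (-37)+(-1) = -38; t=38
x=-1: <0, total = (-38)+(-1) = -39; t=39
x=11: not <0, total = (-39)-11 = -50; t=50
total-t = (-50)-50 = -100

-100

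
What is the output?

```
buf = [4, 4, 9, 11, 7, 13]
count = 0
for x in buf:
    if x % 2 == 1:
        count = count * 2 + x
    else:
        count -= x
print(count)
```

x=4: not odd, count = 0-4 = -4
x=4: not odd, count = (-4)-4 = -8
x=9: odd, count = (-8)*2+9 = -7
x=11: odd, count = (-7)*2+11 = -3
x=7: odd, count = (-3)*2+7 = 1
x=13: odd, count = 1*2+13 = 15

15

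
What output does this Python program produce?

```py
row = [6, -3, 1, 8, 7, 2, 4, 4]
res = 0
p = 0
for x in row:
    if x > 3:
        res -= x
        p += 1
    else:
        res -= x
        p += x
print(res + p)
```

x=6: >3, res = 0-6 = -6; p=1
x=-3: not >3, res = (-6)-(-3) = -3; p=-2
x=1: not >3, res = (-3)-1 = -4; p=-1
x=8: >3, res = (-4)-8 = -12; p=0
x=7: >3, res = (-12)-7 = -19; p=1
x=2: not >3, res = (-19)-2 = -21; p=3
x=4: >3, res = (-21)-4 = -25; p=4
x=4: >3, res = (-25)-4 = -29; p=5
res+p = (-29)+5 = -24

-24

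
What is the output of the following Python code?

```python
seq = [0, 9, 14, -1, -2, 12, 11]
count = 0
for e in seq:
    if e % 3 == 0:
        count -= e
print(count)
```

e=0: %3==0, count = 0-0 = 0
e=9: %3==0, count = 0-9 = -9
e=14: not %3==0
e=-1: not %3==0
e=-2: not %3==0
e=12: %3==0, count = (-9)-12 = -21
e=11: not %3==0

-21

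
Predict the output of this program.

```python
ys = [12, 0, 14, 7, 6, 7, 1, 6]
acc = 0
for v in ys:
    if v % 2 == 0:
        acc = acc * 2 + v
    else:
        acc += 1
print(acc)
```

274

v=12: even, acc = 0*2+12 = 12
v=0: even, acc = 12*2+0 = 24
v=14: even, acc = 24*2+14 = 62
v=7: not even, acc = 62+1 = 63
v=6: even, acc = 63*2+6 = 132
v=7: not even, acc = 132+1 = 133
v=1: not even, acc = 133+1 = 134
v=6: even, acc = 134*2+6 = 274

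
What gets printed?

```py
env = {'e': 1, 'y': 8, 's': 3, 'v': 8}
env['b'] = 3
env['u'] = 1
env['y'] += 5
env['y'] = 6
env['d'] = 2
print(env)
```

env['b'] = 3 → {'e': 1, 'y': 8, 's': 3, 'v': 8, 'b': 3}
env['u'] = 1 → {'e': 1, 'y': 8, 's': 3, 'v': 8, 'b': 3, 'u': 1}
env['y'] = 8+5 = 13 → {'e': 1, 'y': 13, 's': 3, 'v': 8, 'b': 3, 'u': 1}
env['y'] = 6 → {'e': 1, 'y': 6, 's': 3, 'v': 8, 'b': 3, 'u': 1}
env['d'] = 2 → {'e': 1, 'y': 6, 's': 3, 'v': 8, 'b': 3, 'u': 1, 'd': 2}

{'e': 1, 'y': 6, 's': 3, 'v': 8, 'b': 3, 'u': 1, 'd': 2}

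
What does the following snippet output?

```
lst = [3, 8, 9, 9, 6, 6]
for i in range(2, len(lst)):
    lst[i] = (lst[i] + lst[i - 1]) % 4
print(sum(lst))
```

16

i=2: lst[2] = (9+8)%4 = 1 → [3, 8, 1, 9, 6, 6]
i=3: lst[3] = (9+1)%4 = 2 → [3, 8, 1, 2, 6, 6]
i=4: lst[4] = (6+2)%4 = 0 → [3, 8, 1, 2, 0, 6]
i=5: lst[5] = (6+0)%4 = 2 → [3, 8, 1, 2, 0, 2]
sum = 16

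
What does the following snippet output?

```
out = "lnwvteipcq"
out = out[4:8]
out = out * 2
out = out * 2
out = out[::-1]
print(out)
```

pietpietpietpiet

slice [4:8] → 'teip'
repeat ×2 → 'teipteip'
repeat ×2 → 'teipteipteipteip'
reverse → 'pietpietpietpiet'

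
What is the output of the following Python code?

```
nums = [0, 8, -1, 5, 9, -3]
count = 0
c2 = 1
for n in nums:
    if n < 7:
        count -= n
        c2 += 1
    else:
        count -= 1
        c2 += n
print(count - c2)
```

n=0: <7, count = 0-0 = 0; c2=2
n=8: not <7, count = 0-1 = -1; c2=10
n=-1: <7, count = (-1)-(-1) = 0; c2=11
n=5: <7, count = 0-5 = -5; c2=12
n=9: not <7, count = (-5)-1 = -6; c2=21
n=-3: <7, count = (-6)-(-3) = -3; c2=22
count-c2 = (-3)-22 = -25

-25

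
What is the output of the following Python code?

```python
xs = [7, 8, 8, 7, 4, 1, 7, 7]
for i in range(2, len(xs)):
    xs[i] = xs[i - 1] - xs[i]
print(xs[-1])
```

-26

i=2: xs[2] = 8-8 = 0 → [7, 8, 0, 7, 4, 1, 7, 7]
i=3: xs[3] = 0-7 = -7 → [7, 8, 0, -7, 4, 1, 7, 7]
i=4: xs[4] = (-7)-4 = -11 → [7, 8, 0, -7, -11, 1, 7, 7]
i=5: xs[5] = (-11)-1 = -12 → [7, 8, 0, -7, -11, -12, 7, 7]
i=6: xs[6] = (-12)-7 = -19 → [7, 8, 0, -7, -11, -12, -19, 7]
i=7: xs[7] = (-19)-7 = -26 → [7, 8, 0, -7, -11, -12, -19, -26]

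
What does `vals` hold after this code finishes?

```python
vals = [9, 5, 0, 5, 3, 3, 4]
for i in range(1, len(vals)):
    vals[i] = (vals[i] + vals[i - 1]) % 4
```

i=1: vals[1] = (5+9)%4 = 2 → [9, 2, 0, 5, 3, 3, 4]
i=2: vals[2] = (0+2)%4 = 2 → [9, 2, 2, 5, 3, 3, 4]
i=3: vals[3] = (5+2)%4 = 3 → [9, 2, 2, 3, 3, 3, 4]
i=4: vals[4] = (3+3)%4 = 2 → [9, 2, 2, 3, 2, 3, 4]
i=5: vals[5] = (3+2)%4 = 1 → [9, 2, 2, 3, 2, 1, 4]
i=6: vals[6] = (4+1)%4 = 1 → [9, 2, 2, 3, 2, 1, 1]

[9, 2, 2, 3, 2, 1, 1]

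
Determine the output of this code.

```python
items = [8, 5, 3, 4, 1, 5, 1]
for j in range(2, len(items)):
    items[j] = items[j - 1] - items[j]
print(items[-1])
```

-9

j=2: items[2] = 5-3 = 2 → [8, 5, 2, 4, 1, 5, 1]
j=3: items[3] = 2-4 = -2 → [8, 5, 2, -2, 1, 5, 1]
j=4: items[4] = (-2)-1 = -3 → [8, 5, 2, -2, -3, 5, 1]
j=5: items[5] = (-3)-5 = -8 → [8, 5, 2, -2, -3, -8, 1]
j=6: items[6] = (-8)-1 = -9 → [8, 5, 2, -2, -3, -8, -9]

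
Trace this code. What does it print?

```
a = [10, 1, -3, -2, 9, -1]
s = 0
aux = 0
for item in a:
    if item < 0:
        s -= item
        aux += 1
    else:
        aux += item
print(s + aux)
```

item=10: not <0; aux=10
item=1: not <0; aux=11
item=-3: <0, s = 0-(-3) = 3; aux=12
item=-2: <0, s = 3-(-2) = 5; aux=13
item=9: not <0; aux=22
item=-1: <0, s = 5-(-1) = 6; aux=23
s+aux = 6+23 = 29

29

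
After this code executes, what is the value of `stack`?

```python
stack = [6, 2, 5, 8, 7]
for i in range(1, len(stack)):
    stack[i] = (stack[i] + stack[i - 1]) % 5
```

i=1: stack[1] = (2+6)%5 = 3 → [6, 3, 5, 8, 7]
i=2: stack[2] = (5+3)%5 = 3 → [6, 3, 3, 8, 7]
i=3: stack[3] = (8+3)%5 = 1 → [6, 3, 3, 1, 7]
i=4: stack[4] = (7+1)%5 = 3 → [6, 3, 3, 1, 3]

[6, 3, 3, 1, 3]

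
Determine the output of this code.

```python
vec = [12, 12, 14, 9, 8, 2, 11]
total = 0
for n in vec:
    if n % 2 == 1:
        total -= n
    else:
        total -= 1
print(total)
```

-25

n=12: not odd, total = 0-1 = -1
n=12: not odd, total = (-1)-1 = -2
n=14: not odd, total = (-2)-1 = -3
n=9: odd, total = (-3)-9 = -12
n=8: not odd, total = (-12)-1 = -13
n=2: not odd, total = (-13)-1 = -14
n=11: odd, total = (-14)-11 = -25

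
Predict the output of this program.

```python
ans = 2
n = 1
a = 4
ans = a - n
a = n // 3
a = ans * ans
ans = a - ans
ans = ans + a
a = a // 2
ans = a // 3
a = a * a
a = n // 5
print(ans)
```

ans = 4-1 = 3
a = 1//3 = 0
a = 3*3 = 9
ans = 9-3 = 6
ans = 6+9 = 15
a = 9//2 = 4
ans = 4//3 = 1
a = 4*4 = 16
a = 1//5 = 0

1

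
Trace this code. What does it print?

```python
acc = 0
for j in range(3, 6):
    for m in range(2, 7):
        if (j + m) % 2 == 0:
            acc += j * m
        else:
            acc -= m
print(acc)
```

j=3,m=2: odd sum, acc = 0-2 = -2
j=3,m=3: even sum, acc = (-2)+9 = 7
j=3,m=4: odd sum, acc = 7-4 = 3
j=3,m=5: even sum, acc = 3+15 = 18
j=3,m=6: odd sum, acc = 18-6 = 12
j=4,m=2: even sum, acc = 12+8 = 20
j=4,m=3: odd sum, acc = 20-3 = 17
j=4,m=4: even sum, acc = 17+16 = 33
j=4,m=5: odd sum, acc = 33-5 = 28
j=4,m=6: even sum, acc = 28+24 = 52
j=5,m=2: odd sum, acc = 52-2 = 50
j=5,m=3: even sum, acc = 50+15 = 65
j=5,m=4: odd sum, acc = 65-4 = 61
j=5,m=5: even sum, acc = 61+25 = 86
j=5,m=6: odd sum, acc = 86-6 = 80

80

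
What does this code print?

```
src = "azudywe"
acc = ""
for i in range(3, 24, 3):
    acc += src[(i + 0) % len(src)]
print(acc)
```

i=3: add src[3]='d' → 'd'
i=6: add src[6]='e' → 'de'
i=9: add src[2]='u' → 'deu'
i=12: add src[5]='w' → 'deuw'
i=15: add src[1]='z' → 'deuwz'
i=18: add src[4]='y' → 'deuwzy'
i=21: add src[0]='a' → 'deuwzya'

deuwzya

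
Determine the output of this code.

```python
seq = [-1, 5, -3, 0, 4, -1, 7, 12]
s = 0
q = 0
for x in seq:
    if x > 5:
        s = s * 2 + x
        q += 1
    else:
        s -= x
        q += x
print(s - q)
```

4

x=-1: not >5, s = 0-(-1) = 1; q=-1
x=5: not >5, s = 1-5 = -4; q=4
x=-3: not >5, s = (-4)-(-3) = -1; q=1
x=0: not >5, s = (-1)-0 = -1; q=1
x=4: not >5, s = (-1)-4 = -5; q=5
x=-1: not >5, s = (-5)-(-1) = -4; q=4
x=7: >5, s = (-4)*2+7 = -1; q=5
x=12: >5, s = (-1)*2+12 = 10; q=6
s-q = 10-6 = 4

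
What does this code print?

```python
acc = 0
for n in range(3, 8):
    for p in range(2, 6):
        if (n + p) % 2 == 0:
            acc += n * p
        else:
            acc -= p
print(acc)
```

146

n=3,p=2: odd sum, acc = 0-2 = -2
n=3,p=3: even sum, acc = (-2)+9 = 7
n=3,p=4: odd sum, acc = 7-4 = 3
n=3,p=5: even sum, acc = 3+15 = 18
n=4,p=2: even sum, acc = 18+8 = 26
n=4,p=3: odd sum, acc = 26-3 = 23
n=4,p=4: even sum, acc = 23+16 = 39
n=4,p=5: odd sum, acc = 39-5 = 34
n=5,p=2: odd sum, acc = 34-2 = 32
n=5,p=3: even sum, acc = 32+15 = 47
n=5,p=4: odd sum, acc = 47-4 = 43
n=5,p=5: even sum, acc = 43+25 = 68
n=6,p=2: even sum, acc = 68+12 = 80
n=6,p=3: odd sum, acc = 80-3 = 77
n=6,p=4: even sum, acc = 77+24 = 101
n=6,p=5: odd sum, acc = 101-5 = 96
n=7,p=2: odd sum, acc = 96-2 = 94
n=7,p=3: even sum, acc = 94+21 = 115
n=7,p=4: odd sum, acc = 115-4 = 111
n=7,p=5: even sum, acc = 111+35 = 146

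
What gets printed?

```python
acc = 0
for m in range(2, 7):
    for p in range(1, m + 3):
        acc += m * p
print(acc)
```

505

m=2,p=1: acc = 0+2 = 2
m=2,p=2: acc = 2+4 = 6
m=2,p=3: acc = 6+6 = 12
m=2,p=4: acc = 12+8 = 20
m=3,p=1: acc = 20+3 = 23
m=3,p=2: acc = 23+6 = 29
m=3,p=3: acc = 29+9 = 38
m=3,p=4: acc = 38+12 = 50
m=3,p=5: acc = 50+15 = 65
m=4,p=1: acc = 65+4 = 69
m=4,p=2: acc = 69+8 = 77
m=4,p=3: acc = 77+12 = 89
m=4,p=4: acc = 89+16 = 105
m=4,p=5: acc = 105+20 = 125
m=4,p=6: acc = 125+24 = 149
m=5,p=1: acc = 149+5 = 154
m=5,p=2: acc = 154+10 = 164
m=5,p=3: acc = 164+15 = 179
m=5,p=4: acc = 179+20 = 199
m=5,p=5: acc = 199+25 = 224
m=5,p=6: acc = 224+30 = 254
m=5,p=7: acc = 254+35 = 289
m=6,p=1: acc = 289+6 = 295
m=6,p=2: acc = 295+12 = 307
m=6,p=3: acc = 307+18 = 325
m=6,p=4: acc = 325+24 = 349
m=6,p=5: acc = 349+30 = 379
m=6,p=6: acc = 379+36 = 415
m=6,p=7: acc = 415+42 = 457
m=6,p=8: acc = 457+48 = 505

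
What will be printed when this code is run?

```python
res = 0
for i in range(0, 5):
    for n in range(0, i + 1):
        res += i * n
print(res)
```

65

i=0,n=0: res = 0+0 = 0
i=1,n=0: res = 0+0 = 0
i=1,n=1: res = 0+1 = 1
i=2,n=0: res = 1+0 = 1
i=2,n=1: res = 1+2 = 3
i=2,n=2: res = 3+4 = 7
i=3,n=0: res = 7+0 = 7
i=3,n=1: res = 7+3 = 10
i=3,n=2: res = 10+6 = 16
i=3,n=3: res = 16+9 = 25
i=4,n=0: res = 25+0 = 25
i=4,n=1: res = 25+4 = 29
i=4,n=2: res = 29+8 = 37
i=4,n=3: res = 37+12 = 49
i=4,n=4: res = 49+16 = 65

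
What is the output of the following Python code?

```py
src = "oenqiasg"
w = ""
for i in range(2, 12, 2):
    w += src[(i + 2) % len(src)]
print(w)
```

i=2: add src[4]='i' → 'i'
i=4: add src[6]='s' → 'is'
i=6: add src[0]='o' → 'iso'
i=8: add src[2]='n' → 'ison'
i=10: add src[4]='i' → 'isoni'

isoni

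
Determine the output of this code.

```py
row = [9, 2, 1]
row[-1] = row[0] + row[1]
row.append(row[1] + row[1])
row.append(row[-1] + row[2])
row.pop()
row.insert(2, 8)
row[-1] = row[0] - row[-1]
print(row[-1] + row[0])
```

14

row[-1] = row[0]+row[1] = 9+2 = 11 → [9, 2, 11]
append row[1]+row[1] = 2+2 = 4 → [9, 2, 11, 4]
append row[-1]+row[2] = 4+11 = 15 → [9, 2, 11, 4, 15]
pop() removes 15 → [9, 2, 11, 4]
insert 8 at 2 → [9, 2, 8, 11, 4]
row[-1] = row[0]-row[-1] = 9-4 = 5 → [9, 2, 8, 11, 5]
row[-1]+row[0] = 5+9 = 14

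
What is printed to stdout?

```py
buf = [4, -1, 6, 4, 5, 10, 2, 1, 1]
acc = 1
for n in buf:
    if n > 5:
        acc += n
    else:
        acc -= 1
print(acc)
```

n=4: not >5, acc = 1-1 = 0
n=-1: not >5, acc = 0-1 = -1
n=6: >5, acc = (-1)+6 = 5
n=4: not >5, acc = 5-1 = 4
n=5: not >5, acc = 4-1 = 3
n=10: >5, acc = 3+10 = 13
n=2: not >5, acc = 13-1 = 12
n=1: not >5, acc = 12-1 = 11
n=1: not >5, acc = 11-1 = 10

10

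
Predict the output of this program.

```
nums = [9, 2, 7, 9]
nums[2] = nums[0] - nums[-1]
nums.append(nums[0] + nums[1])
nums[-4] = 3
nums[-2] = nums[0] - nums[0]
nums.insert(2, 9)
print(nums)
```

[9, 3, 9, 0, 0, 11]

nums[2] = nums[0]-nums[-1] = 9-9 = 0 → [9, 2, 0, 9]
append nums[0]+nums[1] = 9+2 = 11 → [9, 2, 0, 9, 11]
nums[-4] = 3 → [9, 3, 0, 9, 11]
nums[-2] = nums[0]-nums[0] = 9-9 = 0 → [9, 3, 0, 0, 11]
insert 9 at 2 → [9, 3, 9, 0, 0, 11]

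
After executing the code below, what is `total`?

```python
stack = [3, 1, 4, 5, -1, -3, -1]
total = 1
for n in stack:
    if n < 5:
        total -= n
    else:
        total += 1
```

-1

n=3: <5, total = 1-3 = -2
n=1: <5, total = (-2)-1 = -3
n=4: <5, total = (-3)-4 = -7
n=5: not <5, total = (-7)+1 = -6
n=-1: <5, total = (-6)-(-1) = -5
n=-3: <5, total = (-5)-(-3) = -2
n=-1: <5, total = (-2)-(-1) = -1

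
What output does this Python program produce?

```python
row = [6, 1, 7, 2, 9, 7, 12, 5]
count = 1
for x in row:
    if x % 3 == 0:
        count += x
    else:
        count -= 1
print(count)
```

23

x=6: %3==0, count = 1+6 = 7
x=1: not %3==0, count = 7-1 = 6
x=7: not %3==0, count = 6-1 = 5
x=2: not %3==0, count = 5-1 = 4
x=9: %3==0, count = 4+9 = 13
x=7: not %3==0, count = 13-1 = 12
x=12: %3==0, count = 12+12 = 24
x=5: not %3==0, count = 24-1 = 23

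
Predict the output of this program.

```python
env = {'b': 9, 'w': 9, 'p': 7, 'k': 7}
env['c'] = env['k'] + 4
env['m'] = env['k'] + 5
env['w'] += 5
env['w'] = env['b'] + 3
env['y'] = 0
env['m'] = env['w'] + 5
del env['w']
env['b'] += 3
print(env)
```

env['c'] = env['k']+4 = 11 → {'b': 9, 'w': 9, 'p': 7, 'k': 7, 'c': 11}
env['m'] = env['k']+5 = 12 → {'b': 9, 'w': 9, 'p': 7, 'k': 7, 'c': 11, 'm': 12}
env['w'] = 9+5 = 14 → {'b': 9, 'w': 14, 'p': 7, 'k': 7, 'c': 11, 'm': 12}
env['w'] = env['b']+3 = 12 → {'b': 9, 'w': 12, 'p': 7, 'k': 7, 'c': 11, 'm': 12}
env['y'] = 0 → {'b': 9, 'w': 12, 'p': 7, 'k': 7, 'c': 11, 'm': 12, 'y': 0}
env['m'] = env['w']+5 = 17 → {'b': 9, 'w': 12, 'p': 7, 'k': 7, 'c': 11, 'm': 17, 'y': 0}
del 'w' → {'b': 9, 'p': 7, 'k': 7, 'c': 11, 'm': 17, 'y': 0}
env['b'] = 9+3 = 12 → {'b': 12, 'p': 7, 'k': 7, 'c': 11, 'm': 17, 'y': 0}

{'b': 12, 'p': 7, 'k': 7, 'c': 11, 'm': 17, 'y': 0}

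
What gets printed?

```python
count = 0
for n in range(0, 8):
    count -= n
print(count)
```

n=0: count = 0-0 = 0
n=1: count = 0-1 = -1
n=2: count = (-1)-2 = -3
n=3: count = (-3)-3 = -6
n=4: count = (-6)-4 = -10
n=5: count = (-10)-5 = -15
n=6: count = (-15)-6 = -21
n=7: count = (-21)-7 = -28

-28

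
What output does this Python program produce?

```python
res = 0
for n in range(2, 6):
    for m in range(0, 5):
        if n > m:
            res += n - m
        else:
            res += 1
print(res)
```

40

n=2,m=0: 2>0, res = 0+2 = 2
n=2,m=1: 2>1, res = 2+1 = 3
n=2,m=2: not 2>2, res = 3+1 = 4
n=2,m=3: not 2>3, res = 4+1 = 5
n=2,m=4: not 2>4, res = 5+1 = 6
n=3,m=0: 3>0, res = 6+3 = 9
n=3,m=1: 3>1, res = 9+2 = 11
n=3,m=2: 3>2, res = 11+1 = 12
n=3,m=3: not 3>3, res = 12+1 = 13
n=3,m=4: not 3>4, res = 13+1 = 14
n=4,m=0: 4>0, res = 14+4 = 18
n=4,m=1: 4>1, res = 18+3 = 21
n=4,m=2: 4>2, res = 21+2 = 23
n=4,m=3: 4>3, res = 23+1 = 24
n=4,m=4: not 4>4, res = 24+1 = 25
n=5,m=0: 5>0, res = 25+5 = 30
n=5,m=1: 5>1, res = 30+4 = 34
n=5,m=2: 5>2, res = 34+3 = 37
n=5,m=3: 5>3, res = 37+2 = 39
n=5,m=4: 5>4, res = 39+1 = 40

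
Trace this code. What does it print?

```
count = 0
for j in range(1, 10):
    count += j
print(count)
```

45

j=1: count = 0+1 = 1
j=2: count = 1+2 = 3
j=3: count = 3+3 = 6
j=4: count = 6+4 = 10
j=5: count = 10+5 = 15
j=6: count = 15+6 = 21
j=7: count = 21+7 = 28
j=8: count = 28+8 = 36
j=9: count = 36+9 = 45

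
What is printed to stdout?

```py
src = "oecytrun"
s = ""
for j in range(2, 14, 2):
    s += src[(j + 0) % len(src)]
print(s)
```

j=2: add src[2]='c' → 'c'
j=4: add src[4]='t' → 'ct'
j=6: add src[6]='u' → 'ctu'
j=8: add src[0]='o' → 'ctuo'
j=10: add src[2]='c' → 'ctuoc'
j=12: add src[4]='t' → 'ctuoct'

ctuoct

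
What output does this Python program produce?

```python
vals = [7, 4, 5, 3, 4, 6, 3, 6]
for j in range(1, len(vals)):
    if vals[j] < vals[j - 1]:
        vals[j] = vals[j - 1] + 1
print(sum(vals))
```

84

j=1: 4<7, vals[1] = 7+1 = 8 → [7, 8, 5, 3, 4, 6, 3, 6]
j=2: 5<8, vals[2] = 8+1 = 9 → [7, 8, 9, 3, 4, 6, 3, 6]
j=3: 3<9, vals[3] = 9+1 = 10 → [7, 8, 9, 10, 4, 6, 3, 6]
j=4: 4<10, vals[4] = 10+1 = 11 → [7, 8, 9, 10, 11, 6, 3, 6]
j=5: 6<11, vals[5] = 11+1 = 12 → [7, 8, 9, 10, 11, 12, 3, 6]
j=6: 3<12, vals[6] = 12+1 = 13 → [7, 8, 9, 10, 11, 12, 13, 6]
j=7: 6<13, vals[7] = 13+1 = 14 → [7, 8, 9, 10, 11, 12, 13, 14]
sum = 84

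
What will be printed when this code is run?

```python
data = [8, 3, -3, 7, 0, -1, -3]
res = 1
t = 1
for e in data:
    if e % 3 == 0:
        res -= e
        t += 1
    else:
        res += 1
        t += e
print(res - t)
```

-12

e=8: not %3==0, res = 1+1 = 2; t=9
e=3: %3==0, res = 2-3 = -1; t=10
e=-3: %3==0, res = (-1)-(-3) = 2; t=11
e=7: not %3==0, res = 2+1 = 3; t=18
e=0: %3==0, res = 3-0 = 3; t=19
e=-1: not %3==0, res = 3+1 = 4; t=18
e=-3: %3==0, res = 4-(-3) = 7; t=19
res-t = 7-19 = -12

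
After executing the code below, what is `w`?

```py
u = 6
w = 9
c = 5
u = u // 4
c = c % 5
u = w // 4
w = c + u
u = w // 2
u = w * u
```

2

u = 6//4 = 1
c = 5%5 = 0
u = 9//4 = 2
w = 0+2 = 2
u = 2//2 = 1
u = 2*1 = 2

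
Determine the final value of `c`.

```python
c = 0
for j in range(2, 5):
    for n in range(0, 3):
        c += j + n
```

36

j=2,n=0: c = 0+2 = 2
j=2,n=1: c = 2+3 = 5
j=2,n=2: c = 5+4 = 9
j=3,n=0: c = 9+3 = 12
j=3,n=1: c = 12+4 = 16
j=3,n=2: c = 16+5 = 21
j=4,n=0: c = 21+4 = 25
j=4,n=1: c = 25+5 = 30
j=4,n=2: c = 30+6 = 36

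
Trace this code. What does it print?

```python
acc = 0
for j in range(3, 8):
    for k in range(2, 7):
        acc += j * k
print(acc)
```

500

j=3,k=2: acc = 0+6 = 6
j=3,k=3: acc = 6+9 = 15
j=3,k=4: acc = 15+12 = 27
j=3,k=5: acc = 27+15 = 42
j=3,k=6: acc = 42+18 = 60
j=4,k=2: acc = 60+8 = 68
j=4,k=3: acc = 68+12 = 80
j=4,k=4: acc = 80+16 = 96
j=4,k=5: acc = 96+20 = 116
j=4,k=6: acc = 116+24 = 140
j=5,k=2: acc = 140+10 = 150
j=5,k=3: acc = 150+15 = 165
j=5,k=4: acc = 165+20 = 185
j=5,k=5: acc = 185+25 = 210
j=5,k=6: acc = 210+30 = 240
j=6,k=2: acc = 240+12 = 252
j=6,k=3: acc = 252+18 = 270
j=6,k=4: acc = 270+24 = 294
j=6,k=5: acc = 294+30 = 324
j=6,k=6: acc = 324+36 = 360
j=7,k=2: acc = 360+14 = 374
j=7,k=3: acc = 374+21 = 395
j=7,k=4: acc = 395+28 = 423
j=7,k=5: acc = 423+35 = 458
j=7,k=6: acc = 458+42 = 500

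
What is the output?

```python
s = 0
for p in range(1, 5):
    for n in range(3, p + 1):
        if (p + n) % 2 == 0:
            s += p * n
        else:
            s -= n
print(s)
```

22

p=3,n=3: even sum, s = 0+9 = 9
p=4,n=3: odd sum, s = 9-3 = 6
p=4,n=4: even sum, s = 6+16 = 22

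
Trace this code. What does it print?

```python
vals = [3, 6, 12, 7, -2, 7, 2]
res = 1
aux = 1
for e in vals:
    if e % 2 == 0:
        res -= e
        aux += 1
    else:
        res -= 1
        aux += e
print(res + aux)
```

e=3: not even, res = 1-1 = 0; aux=4
e=6: even, res = 0-6 = -6; aux=5
e=12: even, res = (-6)-12 = -18; aux=6
e=7: not even, res = (-18)-1 = -19; aux=13
e=-2: even, res = (-19)-(-2) = -17; aux=14
e=7: not even, res = (-17)-1 = -18; aux=21
e=2: even, res = (-18)-2 = -20; aux=22
res+aux = (-20)+22 = 2

2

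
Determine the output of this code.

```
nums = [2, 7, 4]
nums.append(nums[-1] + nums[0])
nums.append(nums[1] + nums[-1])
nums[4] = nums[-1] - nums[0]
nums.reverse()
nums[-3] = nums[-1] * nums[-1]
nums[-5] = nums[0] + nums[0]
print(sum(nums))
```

append nums[-1]+nums[0] = 4+2 = 6 → [2, 7, 4, 6]
append nums[1]+nums[-1] = 7+6 = 13 → [2, 7, 4, 6, 13]
nums[4] = nums[-1]-nums[0] = 13-2 = 11 → [2, 7, 4, 6, 11]
reverse → [11, 6, 4, 7, 2]
nums[-3] = nums[-1]*nums[-1] = 2*2 = 4 → [11, 6, 4, 7, 2]
nums[-5] = nums[0]+nums[0] = 11+11 = 22 → [22, 6, 4, 7, 2]
sum = 41

41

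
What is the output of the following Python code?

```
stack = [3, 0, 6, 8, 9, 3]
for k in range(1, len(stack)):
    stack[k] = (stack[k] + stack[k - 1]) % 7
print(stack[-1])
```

k=1: stack[1] = (0+3)%7 = 3 → [3, 3, 6, 8, 9, 3]
k=2: stack[2] = (6+3)%7 = 2 → [3, 3, 2, 8, 9, 3]
k=3: stack[3] = (8+2)%7 = 3 → [3, 3, 2, 3, 9, 3]
k=4: stack[4] = (9+3)%7 = 5 → [3, 3, 2, 3, 5, 3]
k=5: stack[5] = (3+5)%7 = 1 → [3, 3, 2, 3, 5, 1]

1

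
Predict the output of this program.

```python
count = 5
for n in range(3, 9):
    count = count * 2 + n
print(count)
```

n=3: count = 5*2+3 = 13
n=4: count = 13*2+4 = 30
n=5: count = 30*2+5 = 65
n=6: count = 65*2+6 = 136
n=7: count = 136*2+7 = 279
n=8: count = 279*2+8 = 566

566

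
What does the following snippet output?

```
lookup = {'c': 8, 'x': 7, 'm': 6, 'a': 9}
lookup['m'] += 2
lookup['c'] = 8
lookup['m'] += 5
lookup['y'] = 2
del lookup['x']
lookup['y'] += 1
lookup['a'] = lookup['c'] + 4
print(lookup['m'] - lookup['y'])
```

lookup['m'] = 6+2 = 8 → {'c': 8, 'x': 7, 'm': 8, 'a': 9}
lookup['c'] = 8 → {'c': 8, 'x': 7, 'm': 8, 'a': 9}
lookup['m'] = 8+5 = 13 → {'c': 8, 'x': 7, 'm': 13, 'a': 9}
lookup['y'] = 2 → {'c': 8, 'x': 7, 'm': 13, 'a': 9, 'y': 2}
del 'x' → {'c': 8, 'm': 13, 'a': 9, 'y': 2}
lookup['y'] = 2+1 = 3 → {'c': 8, 'm': 13, 'a': 9, 'y': 3}
lookup['a'] = lookup['c']+4 = 12 → {'c': 8, 'm': 13, 'a': 12, 'y': 3}
lookup['m']-lookup['y'] = 13-3 = 10

10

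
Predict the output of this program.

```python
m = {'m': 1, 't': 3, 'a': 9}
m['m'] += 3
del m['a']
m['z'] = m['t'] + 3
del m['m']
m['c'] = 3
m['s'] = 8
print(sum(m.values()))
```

m['m'] = 1+3 = 4 → {'m': 4, 't': 3, 'a': 9}
del 'a' → {'m': 4, 't': 3}
m['z'] = m['t']+3 = 6 → {'m': 4, 't': 3, 'z': 6}
del 'm' → {'t': 3, 'z': 6}
m['c'] = 3 → {'t': 3, 'z': 6, 'c': 3}
m['s'] = 8 → {'t': 3, 'z': 6, 'c': 3, 's': 8}
sum of values = 20

20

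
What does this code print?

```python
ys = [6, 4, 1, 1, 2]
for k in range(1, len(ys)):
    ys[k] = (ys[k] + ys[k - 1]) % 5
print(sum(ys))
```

13

k=1: ys[1] = (4+6)%5 = 0 → [6, 0, 1, 1, 2]
k=2: ys[2] = (1+0)%5 = 1 → [6, 0, 1, 1, 2]
k=3: ys[3] = (1+1)%5 = 2 → [6, 0, 1, 2, 2]
k=4: ys[4] = (2+2)%5 = 4 → [6, 0, 1, 2, 4]
sum = 13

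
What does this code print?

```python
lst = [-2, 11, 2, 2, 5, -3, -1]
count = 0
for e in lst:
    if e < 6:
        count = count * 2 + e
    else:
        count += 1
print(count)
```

29

e=-2: <6, count = 0*2+(-2) = -2
e=11: not <6, count = (-2)+1 = -1
e=2: <6, count = (-1)*2+2 = 0
e=2: <6, count = 0*2+2 = 2
e=5: <6, count = 2*2+5 = 9
e=-3: <6, count = 9*2+(-3) = 15
e=-1: <6, count = 15*2+(-1) = 29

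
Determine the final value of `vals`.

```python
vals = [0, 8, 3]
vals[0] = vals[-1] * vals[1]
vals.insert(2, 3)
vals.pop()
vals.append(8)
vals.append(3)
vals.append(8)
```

vals[0] = vals[-1]*vals[1] = 3*8 = 24 → [24, 8, 3]
insert 3 at 2 → [24, 8, 3, 3]
pop() removes 3 → [24, 8, 3]
append 8 → [24, 8, 3, 8]
append 3 → [24, 8, 3, 8, 3]
append 8 → [24, 8, 3, 8, 3, 8]

[24, 8, 3, 8, 3, 8]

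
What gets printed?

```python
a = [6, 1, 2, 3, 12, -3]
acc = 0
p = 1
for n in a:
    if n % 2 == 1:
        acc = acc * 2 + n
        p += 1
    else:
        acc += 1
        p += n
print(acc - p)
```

n=6: not odd, acc = 0+1 = 1; p=7
n=1: odd, acc = 1*2+1 = 3; p=8
n=2: not odd, acc = 3+1 = 4; p=10
n=3: odd, acc = 4*2+3 = 11; p=11
n=12: not odd, acc = 11+1 = 12; p=23
n=-3: odd, acc = 12*2+(-3) = 21; p=24
acc-p = 21-24 = -3

-3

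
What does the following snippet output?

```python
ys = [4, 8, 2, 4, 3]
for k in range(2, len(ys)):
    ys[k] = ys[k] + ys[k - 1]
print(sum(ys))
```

53

k=2: ys[2] = 2+8 = 10 → [4, 8, 10, 4, 3]
k=3: ys[3] = 4+10 = 14 → [4, 8, 10, 14, 3]
k=4: ys[4] = 3+14 = 17 → [4, 8, 10, 14, 17]
sum = 53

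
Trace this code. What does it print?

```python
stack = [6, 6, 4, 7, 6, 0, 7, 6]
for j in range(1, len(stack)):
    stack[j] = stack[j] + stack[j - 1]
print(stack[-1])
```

42

j=1: stack[1] = 6+6 = 12 → [6, 12, 4, 7, 6, 0, 7, 6]
j=2: stack[2] = 4+12 = 16 → [6, 12, 16, 7, 6, 0, 7, 6]
j=3: stack[3] = 7+16 = 23 → [6, 12, 16, 23, 6, 0, 7, 6]
j=4: stack[4] = 6+23 = 29 → [6, 12, 16, 23, 29, 0, 7, 6]
j=5: stack[5] = 0+29 = 29 → [6, 12, 16, 23, 29, 29, 7, 6]
j=6: stack[6] = 7+29 = 36 → [6, 12, 16, 23, 29, 29, 36, 6]
j=7: stack[7] = 6+36 = 42 → [6, 12, 16, 23, 29, 29, 36, 42]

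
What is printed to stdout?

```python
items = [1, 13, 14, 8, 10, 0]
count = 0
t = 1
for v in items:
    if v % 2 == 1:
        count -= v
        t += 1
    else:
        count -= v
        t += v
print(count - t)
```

v=1: odd, count = 0-1 = -1; t=2
v=13: odd, count = (-1)-13 = -14; t=3
v=14: not odd, count = (-14)-14 = -28; t=17
v=8: not odd, count = (-28)-8 = -36; t=25
v=10: not odd, count = (-36)-10 = -46; t=35
v=0: not odd, count = (-46)-0 = -46; t=35
count-t = (-46)-35 = -81

-81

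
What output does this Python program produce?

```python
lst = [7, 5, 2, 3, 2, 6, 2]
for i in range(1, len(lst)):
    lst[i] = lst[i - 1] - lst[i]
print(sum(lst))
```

i=1: lst[1] = 7-5 = 2 → [7, 2, 2, 3, 2, 6, 2]
i=2: lst[2] = 2-2 = 0 → [7, 2, 0, 3, 2, 6, 2]
i=3: lst[3] = 0-3 = -3 → [7, 2, 0, -3, 2, 6, 2]
i=4: lst[4] = (-3)-2 = -5 → [7, 2, 0, -3, -5, 6, 2]
i=5: lst[5] = (-5)-6 = -11 → [7, 2, 0, -3, -5, -11, 2]
i=6: lst[6] = (-11)-2 = -13 → [7, 2, 0, -3, -5, -11, -13]
sum = -23

-23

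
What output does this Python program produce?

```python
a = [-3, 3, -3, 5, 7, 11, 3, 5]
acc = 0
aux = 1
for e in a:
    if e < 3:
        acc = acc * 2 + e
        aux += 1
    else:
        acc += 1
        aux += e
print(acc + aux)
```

35

e=-3: <3, acc = 0*2+(-3) = -3; aux=2
e=3: not <3, acc = (-3)+1 = -2; aux=5
e=-3: <3, acc = (-2)*2+(-3) = -7; aux=6
e=5: not <3, acc = (-7)+1 = -6; aux=11
e=7: not <3, acc = (-6)+1 = -5; aux=18
e=11: not <3, acc = (-5)+1 = -4; aux=29
e=3: not <3, acc = (-4)+1 = -3; aux=32
e=5: not <3, acc = (-3)+1 = -2; aux=37
acc+aux = (-2)+37 = 35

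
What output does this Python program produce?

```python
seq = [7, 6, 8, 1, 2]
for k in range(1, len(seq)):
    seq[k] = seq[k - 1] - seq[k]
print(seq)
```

k=1: seq[1] = 7-6 = 1 → [7, 1, 8, 1, 2]
k=2: seq[2] = 1-8 = -7 → [7, 1, -7, 1, 2]
k=3: seq[3] = (-7)-1 = -8 → [7, 1, -7, -8, 2]
k=4: seq[4] = (-8)-2 = -10 → [7, 1, -7, -8, -10]

[7, 1, -7, -8, -10]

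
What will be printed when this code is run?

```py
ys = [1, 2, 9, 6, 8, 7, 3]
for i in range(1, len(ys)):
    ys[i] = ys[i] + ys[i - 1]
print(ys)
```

[1, 3, 12, 18, 26, 33, 36]

i=1: ys[1] = 2+1 = 3 → [1, 3, 9, 6, 8, 7, 3]
i=2: ys[2] = 9+3 = 12 → [1, 3, 12, 6, 8, 7, 3]
i=3: ys[3] = 6+12 = 18 → [1, 3, 12, 18, 8, 7, 3]
i=4: ys[4] = 8+18 = 26 → [1, 3, 12, 18, 26, 7, 3]
i=5: ys[5] = 7+26 = 33 → [1, 3, 12, 18, 26, 33, 3]
i=6: ys[6] = 3+33 = 36 → [1, 3, 12, 18, 26, 33, 36]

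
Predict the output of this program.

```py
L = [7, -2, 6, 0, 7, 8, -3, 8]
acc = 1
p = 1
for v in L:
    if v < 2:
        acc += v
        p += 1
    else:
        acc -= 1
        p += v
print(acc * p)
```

-360

v=7: not <2, acc = 1-1 = 0; p=8
v=-2: <2, acc = 0+(-2) = -2; p=9
v=6: not <2, acc = (-2)-1 = -3; p=15
v=0: <2, acc = (-3)+0 = -3; p=16
v=7: not <2, acc = (-3)-1 = -4; p=23
v=8: not <2, acc = (-4)-1 = -5; p=31
v=-3: <2, acc = (-5)+(-3) = -8; p=32
v=8: not <2, acc = (-8)-1 = -9; p=40
acc*p = (-9)*40 = -360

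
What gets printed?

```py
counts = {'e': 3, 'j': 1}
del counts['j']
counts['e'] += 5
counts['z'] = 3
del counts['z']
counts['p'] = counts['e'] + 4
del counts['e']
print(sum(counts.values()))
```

12

del 'j' → {'e': 3}
counts['e'] = 3+5 = 8 → {'e': 8}
counts['z'] = 3 → {'e': 8, 'z': 3}
del 'z' → {'e': 8}
counts['p'] = counts['e']+4 = 12 → {'e': 8, 'p': 12}
del 'e' → {'p': 12}
sum of values = 12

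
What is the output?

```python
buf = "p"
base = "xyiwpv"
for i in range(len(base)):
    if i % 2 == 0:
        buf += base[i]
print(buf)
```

pxip

i=0: add 'x' → 'px'
i=1: skip
i=2: add 'i' → 'pxi'
i=3: skip
i=4: add 'p' → 'pxip'
i=5: skip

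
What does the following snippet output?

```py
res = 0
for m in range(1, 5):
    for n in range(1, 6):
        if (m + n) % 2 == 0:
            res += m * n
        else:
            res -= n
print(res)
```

m=1,n=1: even sum, res = 0+1 = 1
m=1,n=2: odd sum, res = 1-2 = -1
m=1,n=3: even sum, res = (-1)+3 = 2
m=1,n=4: odd sum, res = 2-4 = -2
m=1,n=5: even sum, res = (-2)+5 = 3
m=2,n=1: odd sum, res = 3-1 = 2
m=2,n=2: even sum, res = 2+4 = 6
m=2,n=3: odd sum, res = 6-3 = 3
m=2,n=4: even sum, res = 3+8 = 11
m=2,n=5: odd sum, res = 11-5 = 6
m=3,n=1: even sum, res = 6+3 = 9
m=3,n=2: odd sum, res = 9-2 = 7
m=3,n=3: even sum, res = 7+9 = 16
m=3,n=4: odd sum, res = 16-4 = 12
m=3,n=5: even sum, res = 12+15 = 27
m=4,n=1: odd sum, res = 27-1 = 26
m=4,n=2: even sum, res = 26+8 = 34
m=4,n=3: odd sum, res = 34-3 = 31
m=4,n=4: even sum, res = 31+16 = 47
m=4,n=5: odd sum, res = 47-5 = 42

42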